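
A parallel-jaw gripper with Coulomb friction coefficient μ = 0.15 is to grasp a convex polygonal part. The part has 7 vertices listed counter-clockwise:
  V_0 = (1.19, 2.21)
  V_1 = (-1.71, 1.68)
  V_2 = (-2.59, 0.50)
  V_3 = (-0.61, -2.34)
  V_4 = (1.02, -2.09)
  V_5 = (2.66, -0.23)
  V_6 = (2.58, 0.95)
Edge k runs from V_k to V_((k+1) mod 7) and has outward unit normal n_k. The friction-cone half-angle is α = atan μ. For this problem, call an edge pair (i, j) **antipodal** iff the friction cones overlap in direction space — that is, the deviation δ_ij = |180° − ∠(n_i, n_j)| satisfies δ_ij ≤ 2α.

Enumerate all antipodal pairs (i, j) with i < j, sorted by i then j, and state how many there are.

α = atan 0.15 = 8.53°;  2α = 17.06°
n_0 = (-0.1798, +0.9837)
n_1 = (-0.8016, +0.5978)
n_2 = (-0.8203, -0.5719)
n_3 = (+0.1516, -0.9884)
n_4 = (+0.7501, -0.6614)
n_5 = (+0.9977, +0.0676)
n_6 = (+0.6716, +0.7409)
  (0,1): δ = 137.07°  ·
  (0,2): δ = 65.47°  ·
  (0,3): δ = 1.64°  ✓
  (0,4): δ = 38.24°  ·
  (0,5): δ = 83.52°  ·
  (0,6): δ = 127.45°  ·
  (1,2): δ = 108.40°  ·
  (1,3): δ = 44.57°  ·
  (1,4): δ = 4.69°  ✓
  (1,5): δ = 40.59°  ·
  (1,6): δ = 84.52°  ·
  (2,3): δ = 116.16°  ·
  (2,4): δ = 76.29°  ·
  (2,5): δ = 31.01°  ·
  (2,6): δ = 12.92°  ✓
  (3,4): δ = 140.12°  ·
  (3,5): δ = 94.84°  ·
  (3,6): δ = 50.91°  ·
  (4,5): δ = 134.72°  ·
  (4,6): δ = 90.79°  ·
  (5,6): δ = 136.07°  ·
antipodal pairs: 3

count = 3; pairs: (0,3), (1,4), (2,6)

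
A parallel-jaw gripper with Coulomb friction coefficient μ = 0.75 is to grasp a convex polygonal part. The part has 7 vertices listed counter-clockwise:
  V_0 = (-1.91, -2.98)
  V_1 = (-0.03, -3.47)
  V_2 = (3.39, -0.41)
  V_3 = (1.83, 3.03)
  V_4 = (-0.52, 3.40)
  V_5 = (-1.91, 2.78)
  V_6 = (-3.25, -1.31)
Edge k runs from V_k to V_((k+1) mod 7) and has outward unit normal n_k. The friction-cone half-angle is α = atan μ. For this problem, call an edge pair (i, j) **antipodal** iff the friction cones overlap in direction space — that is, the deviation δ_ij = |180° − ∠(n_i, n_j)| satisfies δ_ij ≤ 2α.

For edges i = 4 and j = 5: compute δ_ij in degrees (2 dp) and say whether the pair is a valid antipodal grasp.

α = atan 0.75 = 36.87°;  2α = 73.74°
edge 4: e_4 = (-1.39, -0.62);  n_4 = (-0.4074, +0.9133)
edge 5: e_5 = (-1.34, -4.09);  n_5 = (-0.9503, +0.3113)
∠(n_4, n_5) = 47.82°
δ = |180° − 47.82°| = 132.18°
132.18° > 2α = 73.74°  →  invalid

δ = 132.18°, invalid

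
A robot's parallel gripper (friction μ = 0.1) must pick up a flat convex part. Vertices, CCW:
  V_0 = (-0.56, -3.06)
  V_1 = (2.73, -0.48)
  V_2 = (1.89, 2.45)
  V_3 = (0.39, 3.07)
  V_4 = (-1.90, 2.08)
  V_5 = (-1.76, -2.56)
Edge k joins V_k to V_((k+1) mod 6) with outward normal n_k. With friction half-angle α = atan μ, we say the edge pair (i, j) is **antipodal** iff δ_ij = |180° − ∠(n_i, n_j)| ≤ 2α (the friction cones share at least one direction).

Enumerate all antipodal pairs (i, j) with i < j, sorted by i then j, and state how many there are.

count = 1; pairs: (2,5)

α = atan 0.1 = 5.71°;  2α = 11.42°
n_0 = (+0.6171, -0.7869)
n_1 = (+0.9613, +0.2756)
n_2 = (+0.3820, +0.9242)
n_3 = (-0.3968, +0.9179)
n_4 = (-0.9995, -0.0302)
n_5 = (-0.3846, -0.9231)
  (0,1): δ = 112.11°  ·
  (0,2): δ = 60.56°  ·
  (0,3): δ = 14.72°  ·
  (0,4): δ = 53.62°  ·
  (0,5): δ = 119.28°  ·
  (1,2): δ = 128.45°  ·
  (1,3): δ = 82.62°  ·
  (1,4): δ = 14.27°  ·
  (1,5): δ = 51.38°  ·
  (2,3): δ = 134.16°  ·
  (2,4): δ = 65.81°  ·
  (2,5): δ = 0.16°  ✓
  (3,4): δ = 111.65°  ·
  (3,5): δ = 46.00°  ·
  (4,5): δ = 114.35°  ·
antipodal pairs: 1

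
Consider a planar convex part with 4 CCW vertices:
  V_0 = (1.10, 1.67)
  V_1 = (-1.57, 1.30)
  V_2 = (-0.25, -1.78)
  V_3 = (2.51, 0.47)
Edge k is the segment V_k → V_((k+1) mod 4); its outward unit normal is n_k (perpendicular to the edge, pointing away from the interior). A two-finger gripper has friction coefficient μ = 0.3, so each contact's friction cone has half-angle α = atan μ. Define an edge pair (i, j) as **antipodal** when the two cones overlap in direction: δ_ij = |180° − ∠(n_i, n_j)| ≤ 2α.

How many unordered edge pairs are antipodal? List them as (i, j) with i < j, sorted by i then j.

count = 2; pairs: (0,2), (1,3)

α = atan 0.3 = 16.70°;  2α = 33.40°
n_0 = (-0.1373, +0.9905)
n_1 = (-0.9191, -0.3939)
n_2 = (+0.6319, -0.7751)
n_3 = (+0.6481, +0.7615)
  (0,1): δ = 74.69°  ·
  (0,2): δ = 31.30°  ✓
  (0,3): δ = 131.71°  ·
  (1,2): δ = 74.01°  ·
  (1,3): δ = 26.40°  ✓
  (2,3): δ = 79.59°  ·
antipodal pairs: 2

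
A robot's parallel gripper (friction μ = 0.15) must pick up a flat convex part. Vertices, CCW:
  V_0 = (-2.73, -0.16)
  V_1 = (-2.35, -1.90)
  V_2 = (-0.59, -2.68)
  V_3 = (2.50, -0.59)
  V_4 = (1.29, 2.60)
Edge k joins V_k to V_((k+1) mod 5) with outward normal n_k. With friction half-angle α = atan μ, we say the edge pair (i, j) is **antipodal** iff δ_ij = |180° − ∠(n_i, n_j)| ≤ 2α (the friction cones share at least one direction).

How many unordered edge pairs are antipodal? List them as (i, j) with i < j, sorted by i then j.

count = 2; pairs: (0,3), (2,4)

α = atan 0.15 = 8.53°;  2α = 17.06°
n_0 = (-0.9770, -0.2134)
n_1 = (-0.4052, -0.9142)
n_2 = (+0.5603, -0.8283)
n_3 = (+0.9350, +0.3547)
n_4 = (-0.5660, +0.8244)
  (0,1): δ = 126.22°  ·
  (0,2): δ = 68.25°  ·
  (0,3): δ = 8.45°  ✓
  (0,4): δ = 112.15°  ·
  (1,2): δ = 122.02°  ·
  (1,3): δ = 45.33°  ·
  (1,4): δ = 58.37°  ·
  (2,3): δ = 103.30°  ·
  (2,4): δ = 0.40°  ✓
  (3,4): δ = 76.30°  ·
antipodal pairs: 2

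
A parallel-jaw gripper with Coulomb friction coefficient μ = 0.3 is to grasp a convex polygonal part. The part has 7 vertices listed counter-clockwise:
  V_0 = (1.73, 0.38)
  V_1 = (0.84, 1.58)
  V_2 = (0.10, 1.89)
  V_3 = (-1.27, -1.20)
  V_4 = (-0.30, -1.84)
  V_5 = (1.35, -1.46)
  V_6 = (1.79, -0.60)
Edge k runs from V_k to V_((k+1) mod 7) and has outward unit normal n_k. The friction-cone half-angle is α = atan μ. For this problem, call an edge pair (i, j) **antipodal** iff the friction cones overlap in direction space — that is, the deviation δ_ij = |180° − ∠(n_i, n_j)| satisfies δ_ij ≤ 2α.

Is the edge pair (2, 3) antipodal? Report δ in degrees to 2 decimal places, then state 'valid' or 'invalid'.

δ = 99.51°, invalid

α = atan 0.3 = 16.70°;  2α = 33.40°
edge 2: e_2 = (-1.37, -3.09);  n_2 = (-0.9142, +0.4053)
edge 3: e_3 = (+0.97, -0.64);  n_3 = (-0.5507, -0.8347)
∠(n_2, n_3) = 80.49°
δ = |180° − 80.49°| = 99.51°
99.51° > 2α = 33.40°  →  invalid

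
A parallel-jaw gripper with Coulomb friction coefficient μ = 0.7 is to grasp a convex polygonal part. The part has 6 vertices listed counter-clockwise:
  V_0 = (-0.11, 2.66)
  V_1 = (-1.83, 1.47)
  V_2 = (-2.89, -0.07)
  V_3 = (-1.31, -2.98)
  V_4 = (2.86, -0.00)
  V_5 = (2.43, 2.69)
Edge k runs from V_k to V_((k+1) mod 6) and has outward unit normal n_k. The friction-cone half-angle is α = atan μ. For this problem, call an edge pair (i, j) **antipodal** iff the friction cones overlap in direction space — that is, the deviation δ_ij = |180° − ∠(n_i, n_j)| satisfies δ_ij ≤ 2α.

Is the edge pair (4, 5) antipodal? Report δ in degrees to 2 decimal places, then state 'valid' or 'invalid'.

α = atan 0.7 = 34.99°;  2α = 69.98°
edge 4: e_4 = (-0.43, +2.69);  n_4 = (+0.9875, +0.1578)
edge 5: e_5 = (-2.54, -0.03);  n_5 = (-0.0118, +0.9999)
∠(n_4, n_5) = 81.59°
δ = |180° − 81.59°| = 98.41°
98.41° > 2α = 69.98°  →  invalid

δ = 98.41°, invalid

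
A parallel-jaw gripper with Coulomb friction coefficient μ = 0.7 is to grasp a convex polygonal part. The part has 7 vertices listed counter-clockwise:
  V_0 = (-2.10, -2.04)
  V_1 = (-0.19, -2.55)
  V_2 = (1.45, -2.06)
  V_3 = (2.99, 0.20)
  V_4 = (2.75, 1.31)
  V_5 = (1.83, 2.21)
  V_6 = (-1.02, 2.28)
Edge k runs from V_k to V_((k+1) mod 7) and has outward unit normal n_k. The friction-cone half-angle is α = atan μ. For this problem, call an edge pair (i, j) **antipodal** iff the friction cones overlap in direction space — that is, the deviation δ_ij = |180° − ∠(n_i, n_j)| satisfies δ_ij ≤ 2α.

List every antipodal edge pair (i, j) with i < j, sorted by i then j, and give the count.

count = 10; pairs: (0,3), (0,4), (0,5), (1,4), (1,5), (1,6), (2,5), (2,6), (3,6), (4,6)

α = atan 0.7 = 34.99°;  2α = 69.98°
n_0 = (-0.2580, -0.9662)
n_1 = (+0.2863, -0.9581)
n_2 = (+0.8264, -0.5631)
n_3 = (+0.9774, +0.2113)
n_4 = (+0.6993, +0.7148)
n_5 = (+0.0246, +0.9997)
n_6 = (-0.9701, +0.2425)
  (0,1): δ = 148.41°  ·
  (0,2): δ = 109.32°  ·
  (0,3): δ = 62.85°  ✓
  (0,4): δ = 29.42°  ✓
  (0,5): δ = 13.54°  ✓
  (0,6): δ = 90.91°  ·
  (1,2): δ = 140.91°  ·
  (1,3): δ = 94.43°  ·
  (1,4): δ = 61.01°  ✓
  (1,5): δ = 18.04°  ✓
  (1,6): δ = 59.33°  ✓
  (2,3): δ = 133.53°  ·
  (2,4): δ = 100.10°  ·
  (2,5): δ = 57.14°  ✓
  (2,6): δ = 20.23°  ✓
  (3,4): δ = 146.57°  ·
  (3,5): δ = 103.61°  ·
  (3,6): δ = 26.24°  ✓
  (4,5): δ = 137.04°  ·
  (4,6): δ = 59.67°  ✓
  (5,6): δ = 102.63°  ·
antipodal pairs: 10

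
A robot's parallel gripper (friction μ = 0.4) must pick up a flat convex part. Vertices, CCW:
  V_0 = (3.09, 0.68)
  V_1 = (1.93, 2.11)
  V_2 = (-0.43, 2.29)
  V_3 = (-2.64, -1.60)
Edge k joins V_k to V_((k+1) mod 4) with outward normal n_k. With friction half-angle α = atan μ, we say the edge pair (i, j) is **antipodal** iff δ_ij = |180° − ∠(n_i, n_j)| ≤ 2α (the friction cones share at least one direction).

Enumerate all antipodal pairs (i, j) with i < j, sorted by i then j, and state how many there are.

count = 2; pairs: (1,3), (2,3)

α = atan 0.4 = 21.80°;  2α = 43.60°
n_0 = (+0.7766, +0.6300)
n_1 = (+0.0761, +0.9971)
n_2 = (-0.8695, +0.4940)
n_3 = (+0.3697, -0.9291)
  (0,1): δ = 133.41°  ·
  (0,2): δ = 68.65°  ·
  (0,3): δ = 72.65°  ·
  (1,2): δ = 115.24°  ·
  (1,3): δ = 26.06°  ✓
  (2,3): δ = 38.70°  ✓
antipodal pairs: 2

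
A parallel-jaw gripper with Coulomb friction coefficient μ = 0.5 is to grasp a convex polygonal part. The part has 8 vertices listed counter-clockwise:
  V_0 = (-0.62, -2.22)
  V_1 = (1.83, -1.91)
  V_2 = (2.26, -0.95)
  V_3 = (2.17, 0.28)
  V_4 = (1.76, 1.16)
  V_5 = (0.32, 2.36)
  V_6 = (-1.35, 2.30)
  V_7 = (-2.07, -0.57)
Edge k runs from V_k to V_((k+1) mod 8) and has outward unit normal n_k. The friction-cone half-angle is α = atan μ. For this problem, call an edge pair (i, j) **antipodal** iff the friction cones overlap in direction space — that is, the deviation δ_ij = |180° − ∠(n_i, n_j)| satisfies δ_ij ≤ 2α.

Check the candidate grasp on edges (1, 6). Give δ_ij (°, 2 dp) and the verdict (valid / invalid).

δ = 10.05°, valid

α = atan 0.5 = 26.57°;  2α = 53.13°
edge 1: e_1 = (+0.43, +0.96);  n_1 = (+0.9126, -0.4088)
edge 6: e_6 = (-0.72, -2.87);  n_6 = (-0.9699, +0.2433)
∠(n_1, n_6) = 169.95°
δ = |180° − 169.95°| = 10.05°
10.05° ≤ 2α = 53.13°  →  valid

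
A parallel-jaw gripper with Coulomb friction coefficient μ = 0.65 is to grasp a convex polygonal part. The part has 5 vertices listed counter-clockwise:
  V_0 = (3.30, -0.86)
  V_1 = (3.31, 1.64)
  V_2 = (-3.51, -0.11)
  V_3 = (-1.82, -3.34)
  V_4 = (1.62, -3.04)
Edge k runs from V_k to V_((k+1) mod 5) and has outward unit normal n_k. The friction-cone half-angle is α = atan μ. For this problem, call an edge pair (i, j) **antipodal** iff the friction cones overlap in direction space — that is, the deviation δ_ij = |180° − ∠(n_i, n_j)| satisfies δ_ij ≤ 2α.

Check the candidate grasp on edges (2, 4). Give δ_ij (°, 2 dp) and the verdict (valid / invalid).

α = atan 0.65 = 33.02°;  2α = 66.05°
edge 2: e_2 = (+1.69, -3.23);  n_2 = (-0.8860, -0.4636)
edge 4: e_4 = (+1.68, +2.18);  n_4 = (+0.7921, -0.6104)
∠(n_2, n_4) = 114.76°
δ = |180° − 114.76°| = 65.24°
65.24° ≤ 2α = 66.05°  →  valid

δ = 65.24°, valid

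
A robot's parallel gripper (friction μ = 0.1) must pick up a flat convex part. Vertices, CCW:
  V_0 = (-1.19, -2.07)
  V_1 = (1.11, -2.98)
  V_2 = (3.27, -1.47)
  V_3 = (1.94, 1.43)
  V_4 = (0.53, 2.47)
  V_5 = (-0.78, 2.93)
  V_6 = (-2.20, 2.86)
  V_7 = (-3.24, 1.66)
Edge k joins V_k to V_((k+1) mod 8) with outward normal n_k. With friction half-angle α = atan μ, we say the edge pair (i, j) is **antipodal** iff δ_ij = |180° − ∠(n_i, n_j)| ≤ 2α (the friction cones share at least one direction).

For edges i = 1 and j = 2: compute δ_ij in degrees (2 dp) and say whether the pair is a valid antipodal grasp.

δ = 100.32°, invalid

α = atan 0.1 = 5.71°;  2α = 11.42°
edge 1: e_1 = (+2.16, +1.51);  n_1 = (+0.5730, -0.8196)
edge 2: e_2 = (-1.33, +2.90);  n_2 = (+0.9090, +0.4169)
∠(n_1, n_2) = 79.68°
δ = |180° − 79.68°| = 100.32°
100.32° > 2α = 11.42°  →  invalid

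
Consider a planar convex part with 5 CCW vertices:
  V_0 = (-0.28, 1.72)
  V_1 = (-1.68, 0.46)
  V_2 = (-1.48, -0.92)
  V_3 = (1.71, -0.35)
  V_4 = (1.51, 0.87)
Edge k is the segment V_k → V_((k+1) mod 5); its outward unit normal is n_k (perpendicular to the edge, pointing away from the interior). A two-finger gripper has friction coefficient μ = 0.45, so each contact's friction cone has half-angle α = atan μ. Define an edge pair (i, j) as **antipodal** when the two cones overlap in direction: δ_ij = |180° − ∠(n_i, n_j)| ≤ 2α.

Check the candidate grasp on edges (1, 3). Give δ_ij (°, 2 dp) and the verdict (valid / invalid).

δ = 1.06°, valid

α = atan 0.45 = 24.23°;  2α = 48.46°
edge 1: e_1 = (+0.20, -1.38);  n_1 = (-0.9897, -0.1434)
edge 3: e_3 = (-0.20, +1.22);  n_3 = (+0.9868, +0.1618)
∠(n_1, n_3) = 178.94°
δ = |180° − 178.94°| = 1.06°
1.06° ≤ 2α = 48.46°  →  valid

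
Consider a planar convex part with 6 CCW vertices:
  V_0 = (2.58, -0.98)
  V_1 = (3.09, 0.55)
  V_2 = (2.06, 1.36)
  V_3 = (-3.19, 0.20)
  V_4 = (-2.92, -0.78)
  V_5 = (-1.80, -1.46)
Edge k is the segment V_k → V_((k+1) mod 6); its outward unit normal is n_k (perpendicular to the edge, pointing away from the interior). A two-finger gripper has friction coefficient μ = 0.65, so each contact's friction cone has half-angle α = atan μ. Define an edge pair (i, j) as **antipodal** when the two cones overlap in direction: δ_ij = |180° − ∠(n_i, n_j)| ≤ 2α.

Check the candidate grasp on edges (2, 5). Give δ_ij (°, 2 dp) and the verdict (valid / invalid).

δ = 6.21°, valid

α = atan 0.65 = 33.02°;  2α = 66.05°
edge 2: e_2 = (-5.25, -1.16);  n_2 = (-0.2157, +0.9764)
edge 5: e_5 = (+4.38, +0.48);  n_5 = (+0.1089, -0.9940)
∠(n_2, n_5) = 173.79°
δ = |180° − 173.79°| = 6.21°
6.21° ≤ 2α = 66.05°  →  valid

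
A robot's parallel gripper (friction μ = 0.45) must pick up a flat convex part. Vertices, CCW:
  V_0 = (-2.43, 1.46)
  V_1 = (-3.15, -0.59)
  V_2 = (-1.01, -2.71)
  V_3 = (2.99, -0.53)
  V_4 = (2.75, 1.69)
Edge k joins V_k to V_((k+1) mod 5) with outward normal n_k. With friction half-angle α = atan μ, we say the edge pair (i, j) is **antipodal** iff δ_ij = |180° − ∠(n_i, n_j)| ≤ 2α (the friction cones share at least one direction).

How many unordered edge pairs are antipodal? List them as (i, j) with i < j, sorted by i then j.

count = 5; pairs: (0,2), (0,3), (1,3), (1,4), (2,4)

α = atan 0.45 = 24.23°;  2α = 48.46°
n_0 = (-0.9435, +0.3314)
n_1 = (-0.7038, -0.7104)
n_2 = (+0.4785, -0.8781)
n_3 = (+0.9942, +0.1075)
n_4 = (-0.0444, +0.9990)
  (0,1): δ = 115.38°  ·
  (0,2): δ = 42.06°  ✓
  (0,3): δ = 25.52°  ✓
  (0,4): δ = 111.89°  ·
  (1,2): δ = 106.68°  ·
  (1,3): δ = 39.10°  ✓
  (1,4): δ = 47.27°  ✓
  (2,3): δ = 112.42°  ·
  (2,4): δ = 26.05°  ✓
  (3,4): δ = 93.63°  ·
antipodal pairs: 5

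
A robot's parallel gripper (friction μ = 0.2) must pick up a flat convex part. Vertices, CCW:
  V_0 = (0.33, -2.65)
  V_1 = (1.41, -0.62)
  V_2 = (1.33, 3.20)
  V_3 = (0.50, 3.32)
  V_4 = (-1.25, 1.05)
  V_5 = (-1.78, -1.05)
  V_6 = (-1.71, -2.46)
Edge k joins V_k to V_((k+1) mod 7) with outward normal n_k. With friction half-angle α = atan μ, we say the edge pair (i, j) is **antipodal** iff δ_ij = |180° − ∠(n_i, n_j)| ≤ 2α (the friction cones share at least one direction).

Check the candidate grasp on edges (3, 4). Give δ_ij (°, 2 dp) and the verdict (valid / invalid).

δ = 156.54°, invalid

α = atan 0.2 = 11.31°;  2α = 22.62°
edge 3: e_3 = (-1.75, -2.27);  n_3 = (-0.7920, +0.6106)
edge 4: e_4 = (-0.53, -2.10);  n_4 = (-0.9696, +0.2447)
∠(n_3, n_4) = 23.46°
δ = |180° − 23.46°| = 156.54°
156.54° > 2α = 22.62°  →  invalid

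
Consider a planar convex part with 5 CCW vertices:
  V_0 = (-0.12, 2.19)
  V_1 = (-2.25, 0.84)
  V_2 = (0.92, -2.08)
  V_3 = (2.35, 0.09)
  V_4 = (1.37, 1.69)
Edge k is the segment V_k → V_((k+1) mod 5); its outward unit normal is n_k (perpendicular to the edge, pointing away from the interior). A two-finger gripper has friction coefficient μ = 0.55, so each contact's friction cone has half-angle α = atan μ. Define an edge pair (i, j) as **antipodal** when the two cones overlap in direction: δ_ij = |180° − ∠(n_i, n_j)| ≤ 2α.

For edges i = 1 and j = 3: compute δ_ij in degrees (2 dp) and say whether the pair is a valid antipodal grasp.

α = atan 0.55 = 28.81°;  2α = 57.62°
edge 1: e_1 = (+3.17, -2.92);  n_1 = (-0.6775, -0.7355)
edge 3: e_3 = (-0.98, +1.60);  n_3 = (+0.8528, +0.5223)
∠(n_1, n_3) = 164.14°
δ = |180° − 164.14°| = 15.86°
15.86° ≤ 2α = 57.62°  →  valid

δ = 15.86°, valid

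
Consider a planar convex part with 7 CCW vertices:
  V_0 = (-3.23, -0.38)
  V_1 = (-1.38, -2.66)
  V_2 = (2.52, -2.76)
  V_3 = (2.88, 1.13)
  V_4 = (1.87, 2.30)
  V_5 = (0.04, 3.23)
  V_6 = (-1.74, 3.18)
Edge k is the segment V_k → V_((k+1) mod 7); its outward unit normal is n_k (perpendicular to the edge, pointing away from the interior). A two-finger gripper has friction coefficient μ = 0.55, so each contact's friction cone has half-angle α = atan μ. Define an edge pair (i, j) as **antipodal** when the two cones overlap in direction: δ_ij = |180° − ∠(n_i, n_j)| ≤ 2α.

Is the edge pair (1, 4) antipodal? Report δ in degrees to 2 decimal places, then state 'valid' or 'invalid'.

α = atan 0.55 = 28.81°;  2α = 57.62°
edge 1: e_1 = (+3.90, -0.10);  n_1 = (-0.0256, -0.9997)
edge 4: e_4 = (-1.83, +0.93);  n_4 = (+0.4530, +0.8915)
∠(n_1, n_4) = 154.53°
δ = |180° − 154.53°| = 25.47°
25.47° ≤ 2α = 57.62°  →  valid

δ = 25.47°, valid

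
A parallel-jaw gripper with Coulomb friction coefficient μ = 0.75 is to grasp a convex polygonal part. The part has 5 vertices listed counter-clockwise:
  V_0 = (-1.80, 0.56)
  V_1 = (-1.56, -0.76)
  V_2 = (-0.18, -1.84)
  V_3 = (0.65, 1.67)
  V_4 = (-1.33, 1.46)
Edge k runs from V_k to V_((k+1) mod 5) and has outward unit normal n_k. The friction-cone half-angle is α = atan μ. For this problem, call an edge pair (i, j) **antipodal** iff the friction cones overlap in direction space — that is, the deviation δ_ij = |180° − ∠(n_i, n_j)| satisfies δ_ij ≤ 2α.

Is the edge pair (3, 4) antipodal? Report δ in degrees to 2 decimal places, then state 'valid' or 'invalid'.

α = atan 0.75 = 36.87°;  2α = 73.74°
edge 3: e_3 = (-1.98, -0.21);  n_3 = (-0.1055, +0.9944)
edge 4: e_4 = (-0.47, -0.90);  n_4 = (-0.8864, +0.4629)
∠(n_3, n_4) = 56.37°
δ = |180° − 56.37°| = 123.63°
123.63° > 2α = 73.74°  →  invalid

δ = 123.63°, invalid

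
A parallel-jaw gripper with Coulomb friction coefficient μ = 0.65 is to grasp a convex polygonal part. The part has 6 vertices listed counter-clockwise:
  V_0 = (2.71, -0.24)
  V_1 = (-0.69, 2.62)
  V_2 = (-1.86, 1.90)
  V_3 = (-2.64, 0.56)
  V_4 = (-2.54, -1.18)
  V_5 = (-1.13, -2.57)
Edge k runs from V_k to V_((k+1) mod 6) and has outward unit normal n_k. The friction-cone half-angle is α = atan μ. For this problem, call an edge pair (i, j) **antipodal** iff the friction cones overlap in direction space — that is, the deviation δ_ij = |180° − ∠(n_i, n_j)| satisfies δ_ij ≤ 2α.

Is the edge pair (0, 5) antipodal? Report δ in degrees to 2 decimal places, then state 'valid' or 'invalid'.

α = atan 0.65 = 33.02°;  2α = 66.05°
edge 0: e_0 = (-3.40, +2.86);  n_0 = (+0.6437, +0.7653)
edge 5: e_5 = (+3.84, +2.33);  n_5 = (+0.5187, -0.8549)
∠(n_0, n_5) = 108.68°
δ = |180° − 108.68°| = 71.32°
71.32° > 2α = 66.05°  →  invalid

δ = 71.32°, invalid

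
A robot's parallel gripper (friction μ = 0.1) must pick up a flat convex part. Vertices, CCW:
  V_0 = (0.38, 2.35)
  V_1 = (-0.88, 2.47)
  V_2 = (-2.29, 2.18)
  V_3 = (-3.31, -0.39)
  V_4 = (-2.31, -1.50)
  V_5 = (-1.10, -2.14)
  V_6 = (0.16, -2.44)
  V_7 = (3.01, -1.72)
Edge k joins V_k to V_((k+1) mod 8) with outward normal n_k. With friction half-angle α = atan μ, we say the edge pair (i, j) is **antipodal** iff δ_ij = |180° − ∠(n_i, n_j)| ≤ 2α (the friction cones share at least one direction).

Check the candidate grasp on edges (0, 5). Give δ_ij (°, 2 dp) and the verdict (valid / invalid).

α = atan 0.1 = 5.71°;  2α = 11.42°
edge 0: e_0 = (-1.26, +0.12);  n_0 = (+0.0948, +0.9955)
edge 5: e_5 = (+1.26, -0.30);  n_5 = (-0.2316, -0.9728)
∠(n_0, n_5) = 172.05°
δ = |180° − 172.05°| = 7.95°
7.95° ≤ 2α = 11.42°  →  valid

δ = 7.95°, valid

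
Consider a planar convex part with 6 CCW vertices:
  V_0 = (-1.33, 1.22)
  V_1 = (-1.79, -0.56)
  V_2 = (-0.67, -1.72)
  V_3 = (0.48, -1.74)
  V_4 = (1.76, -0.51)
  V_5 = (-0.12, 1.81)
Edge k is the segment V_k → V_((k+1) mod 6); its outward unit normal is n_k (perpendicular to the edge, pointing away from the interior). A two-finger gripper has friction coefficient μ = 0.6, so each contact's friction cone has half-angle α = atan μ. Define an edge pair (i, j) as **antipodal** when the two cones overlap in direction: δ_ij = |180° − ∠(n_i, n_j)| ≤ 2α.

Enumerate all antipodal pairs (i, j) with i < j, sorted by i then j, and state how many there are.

α = atan 0.6 = 30.96°;  2α = 61.93°
n_0 = (-0.9682, +0.2502)
n_1 = (-0.7194, -0.6946)
n_2 = (-0.0174, -0.9998)
n_3 = (+0.6929, -0.7210)
n_4 = (+0.7769, +0.6296)
n_5 = (-0.4383, +0.8988)
  (0,1): δ = 121.52°  ·
  (0,2): δ = 76.51°  ·
  (0,3): δ = 31.65°  ✓
  (0,4): δ = 53.51°  ✓
  (0,5): δ = 130.48°  ·
  (1,2): δ = 134.99°  ·
  (1,3): δ = 90.14°  ·
  (1,4): δ = 4.98°  ✓
  (1,5): δ = 72.00°  ·
  (2,3): δ = 135.14°  ·
  (2,4): δ = 49.98°  ✓
  (2,5): δ = 26.99°  ✓
  (3,4): δ = 94.84°  ·
  (3,5): δ = 17.86°  ✓
  (4,5): δ = 103.03°  ·
antipodal pairs: 6

count = 6; pairs: (0,3), (0,4), (1,4), (2,4), (2,5), (3,5)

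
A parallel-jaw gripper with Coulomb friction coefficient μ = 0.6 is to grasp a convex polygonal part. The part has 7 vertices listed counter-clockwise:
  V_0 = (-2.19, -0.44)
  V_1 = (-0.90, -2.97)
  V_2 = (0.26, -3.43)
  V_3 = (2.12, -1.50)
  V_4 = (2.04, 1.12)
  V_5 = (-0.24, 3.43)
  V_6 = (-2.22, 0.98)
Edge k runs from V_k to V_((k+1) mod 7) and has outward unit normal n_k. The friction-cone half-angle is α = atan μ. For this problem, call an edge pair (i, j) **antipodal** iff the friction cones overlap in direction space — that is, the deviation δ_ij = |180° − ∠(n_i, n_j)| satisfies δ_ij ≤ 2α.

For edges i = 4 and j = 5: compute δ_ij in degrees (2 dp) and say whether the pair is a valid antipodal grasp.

δ = 83.57°, invalid

α = atan 0.6 = 30.96°;  2α = 61.93°
edge 4: e_4 = (-2.28, +2.31);  n_4 = (+0.7117, +0.7025)
edge 5: e_5 = (-1.98, -2.45);  n_5 = (-0.7778, +0.6286)
∠(n_4, n_5) = 96.43°
δ = |180° − 96.43°| = 83.57°
83.57° > 2α = 61.93°  →  invalid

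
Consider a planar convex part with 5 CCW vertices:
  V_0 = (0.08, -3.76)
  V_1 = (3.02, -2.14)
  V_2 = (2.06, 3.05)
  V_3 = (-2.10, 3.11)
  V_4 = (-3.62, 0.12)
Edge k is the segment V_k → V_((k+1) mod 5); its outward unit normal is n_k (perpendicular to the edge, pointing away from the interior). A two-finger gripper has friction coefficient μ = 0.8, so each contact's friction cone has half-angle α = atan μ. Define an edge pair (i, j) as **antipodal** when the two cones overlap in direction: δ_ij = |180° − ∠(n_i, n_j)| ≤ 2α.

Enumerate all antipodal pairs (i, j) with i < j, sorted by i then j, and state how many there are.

count = 5; pairs: (0,2), (0,3), (1,3), (1,4), (2,4)

α = atan 0.8 = 38.66°;  2α = 77.32°
n_0 = (+0.4826, -0.8758)
n_1 = (+0.9833, +0.1819)
n_2 = (+0.0144, +0.9999)
n_3 = (-0.8914, +0.4532)
n_4 = (-0.7237, -0.6901)
  (0,1): δ = 108.38°  ·
  (0,2): δ = 29.68°  ✓
  (0,3): δ = 34.20°  ✓
  (0,4): δ = 104.78°  ·
  (1,2): δ = 101.31°  ·
  (1,3): δ = 37.43°  ✓
  (1,4): δ = 33.16°  ✓
  (2,3): δ = 116.12°  ·
  (2,4): δ = 45.53°  ✓
  (3,4): δ = 109.41°  ·
antipodal pairs: 5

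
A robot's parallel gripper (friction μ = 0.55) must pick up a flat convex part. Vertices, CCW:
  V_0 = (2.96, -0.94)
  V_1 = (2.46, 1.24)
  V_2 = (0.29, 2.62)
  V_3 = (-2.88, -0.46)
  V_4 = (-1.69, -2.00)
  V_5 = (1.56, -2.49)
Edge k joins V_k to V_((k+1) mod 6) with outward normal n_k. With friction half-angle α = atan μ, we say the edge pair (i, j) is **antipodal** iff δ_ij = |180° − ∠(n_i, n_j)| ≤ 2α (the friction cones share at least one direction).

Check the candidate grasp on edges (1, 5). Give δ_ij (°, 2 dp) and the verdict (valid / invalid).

δ = 80.36°, invalid

α = atan 0.55 = 28.81°;  2α = 57.62°
edge 1: e_1 = (-2.17, +1.38);  n_1 = (+0.5366, +0.8438)
edge 5: e_5 = (+1.40, +1.55);  n_5 = (+0.7421, -0.6703)
∠(n_1, n_5) = 99.64°
δ = |180° − 99.64°| = 80.36°
80.36° > 2α = 57.62°  →  invalid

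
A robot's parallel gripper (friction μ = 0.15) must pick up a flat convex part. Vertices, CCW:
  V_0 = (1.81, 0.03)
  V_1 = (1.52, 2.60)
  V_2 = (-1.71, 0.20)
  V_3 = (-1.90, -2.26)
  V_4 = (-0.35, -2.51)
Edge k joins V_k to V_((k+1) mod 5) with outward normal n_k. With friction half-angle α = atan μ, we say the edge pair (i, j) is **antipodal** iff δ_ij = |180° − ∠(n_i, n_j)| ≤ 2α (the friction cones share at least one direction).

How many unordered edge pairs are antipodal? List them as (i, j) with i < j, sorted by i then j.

count = 2; pairs: (0,2), (1,4)

α = atan 0.15 = 8.53°;  2α = 17.06°
n_0 = (+0.9937, +0.1121)
n_1 = (-0.5964, +0.8027)
n_2 = (-0.9970, +0.0770)
n_3 = (-0.1592, -0.9872)
n_4 = (+0.7618, -0.6478)
  (0,1): δ = 59.82°  ·
  (0,2): δ = 10.85°  ✓
  (0,3): δ = 74.40°  ·
  (0,4): δ = 133.18°  ·
  (1,2): δ = 131.03°  ·
  (1,3): δ = 45.78°  ·
  (1,4): δ = 13.01°  ✓
  (2,3): δ = 94.75°  ·
  (2,4): δ = 35.96°  ·
  (3,4): δ = 121.22°  ·
antipodal pairs: 2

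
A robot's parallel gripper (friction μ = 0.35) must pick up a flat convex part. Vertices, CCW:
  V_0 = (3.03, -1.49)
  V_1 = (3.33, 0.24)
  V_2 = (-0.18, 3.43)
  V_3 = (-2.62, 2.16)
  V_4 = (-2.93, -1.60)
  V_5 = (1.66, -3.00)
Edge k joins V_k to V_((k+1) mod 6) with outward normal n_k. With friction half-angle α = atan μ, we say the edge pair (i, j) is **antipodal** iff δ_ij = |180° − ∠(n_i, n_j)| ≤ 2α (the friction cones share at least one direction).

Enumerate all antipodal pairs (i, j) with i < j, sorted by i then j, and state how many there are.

α = atan 0.35 = 19.29°;  2α = 38.58°
n_0 = (+0.9853, -0.1709)
n_1 = (+0.6726, +0.7400)
n_2 = (-0.4617, +0.8870)
n_3 = (-0.9966, +0.0822)
n_4 = (-0.2917, -0.9565)
n_5 = (+0.7406, -0.6719)
  (0,1): δ = 122.43°  ·
  (0,2): δ = 52.67°  ·
  (0,3): δ = 5.12°  ✓
  (0,4): δ = 82.88°  ·
  (0,5): δ = 147.62°  ·
  (1,2): δ = 110.24°  ·
  (1,3): δ = 52.45°  ·
  (1,4): δ = 25.30°  ✓
  (1,5): δ = 90.05°  ·
  (2,3): δ = 122.21°  ·
  (2,4): δ = 44.46°  ·
  (2,5): δ = 20.29°  ✓
  (3,4): δ = 102.25°  ·
  (3,5): δ = 37.50°  ✓
  (4,5): δ = 115.25°  ·
antipodal pairs: 4

count = 4; pairs: (0,3), (1,4), (2,5), (3,5)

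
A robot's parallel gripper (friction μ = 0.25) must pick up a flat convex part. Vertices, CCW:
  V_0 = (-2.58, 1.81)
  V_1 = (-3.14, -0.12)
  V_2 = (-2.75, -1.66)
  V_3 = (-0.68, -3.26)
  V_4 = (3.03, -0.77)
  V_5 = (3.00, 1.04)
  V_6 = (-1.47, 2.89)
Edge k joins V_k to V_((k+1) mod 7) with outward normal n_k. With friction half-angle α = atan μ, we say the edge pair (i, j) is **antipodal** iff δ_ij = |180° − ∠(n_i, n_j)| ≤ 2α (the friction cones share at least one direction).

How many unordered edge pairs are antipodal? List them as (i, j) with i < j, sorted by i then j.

α = atan 0.25 = 14.04°;  2α = 28.07°
n_0 = (-0.9604, +0.2787)
n_1 = (-0.9694, -0.2455)
n_2 = (-0.6116, -0.7912)
n_3 = (+0.5573, -0.8303)
n_4 = (+0.9999, +0.0166)
n_5 = (+0.3824, +0.9240)
n_6 = (-0.6974, +0.7167)
  (0,1): δ = 149.61°  ·
  (0,2): δ = 111.52°  ·
  (0,3): δ = 39.95°  ·
  (0,4): δ = 17.13°  ✓
  (0,5): δ = 83.70°  ·
  (0,6): δ = 150.40°  ·
  (1,2): δ = 141.91°  ·
  (1,3): δ = 70.34°  ·
  (1,4): δ = 13.26°  ✓
  (1,5): δ = 53.31°  ·
  (1,6): δ = 120.00°  ·
  (2,3): δ = 108.43°  ·
  (2,4): δ = 51.35°  ·
  (2,5): δ = 15.22°  ✓
  (2,6): δ = 81.92°  ·
  (3,4): δ = 122.92°  ·
  (3,5): δ = 56.35°  ·
  (3,6): δ = 10.35°  ✓
  (4,5): δ = 113.43°  ·
  (4,6): δ = 46.73°  ·
  (5,6): δ = 113.30°  ·
antipodal pairs: 4

count = 4; pairs: (0,4), (1,4), (2,5), (3,6)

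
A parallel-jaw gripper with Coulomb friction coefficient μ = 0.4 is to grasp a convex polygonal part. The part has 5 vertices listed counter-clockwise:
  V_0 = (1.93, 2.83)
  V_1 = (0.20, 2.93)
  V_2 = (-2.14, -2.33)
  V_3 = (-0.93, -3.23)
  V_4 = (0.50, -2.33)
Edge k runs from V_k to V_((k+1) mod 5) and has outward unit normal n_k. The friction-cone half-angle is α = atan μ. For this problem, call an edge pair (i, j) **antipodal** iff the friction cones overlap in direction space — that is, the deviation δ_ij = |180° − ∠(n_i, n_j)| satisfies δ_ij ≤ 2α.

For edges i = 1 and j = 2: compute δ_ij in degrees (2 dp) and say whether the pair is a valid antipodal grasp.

δ = 102.66°, invalid

α = atan 0.4 = 21.80°;  2α = 43.60°
edge 1: e_1 = (-2.34, -5.26);  n_1 = (-0.9137, +0.4065)
edge 2: e_2 = (+1.21, -0.90);  n_2 = (-0.5968, -0.8024)
∠(n_1, n_2) = 77.34°
δ = |180° − 77.34°| = 102.66°
102.66° > 2α = 43.60°  →  invalid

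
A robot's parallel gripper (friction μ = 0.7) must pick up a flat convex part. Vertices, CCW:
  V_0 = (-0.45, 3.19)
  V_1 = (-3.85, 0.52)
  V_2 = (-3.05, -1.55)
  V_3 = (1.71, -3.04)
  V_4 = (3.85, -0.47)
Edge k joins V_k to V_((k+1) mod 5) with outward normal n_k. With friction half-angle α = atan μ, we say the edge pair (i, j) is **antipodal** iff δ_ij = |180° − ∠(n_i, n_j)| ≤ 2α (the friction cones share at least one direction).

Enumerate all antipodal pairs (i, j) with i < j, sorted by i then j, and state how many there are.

count = 5; pairs: (0,2), (0,3), (1,3), (1,4), (2,4)

α = atan 0.7 = 34.99°;  2α = 69.98°
n_0 = (-0.6176, +0.7865)
n_1 = (-0.9328, -0.3605)
n_2 = (-0.2987, -0.9543)
n_3 = (+0.7685, -0.6399)
n_4 = (+0.6482, +0.7615)
  (0,1): δ = 107.01°  ·
  (0,2): δ = 55.52°  ✓
  (0,3): δ = 12.07°  ✓
  (0,4): δ = 101.45°  ·
  (1,2): δ = 128.51°  ·
  (1,3): δ = 60.91°  ✓
  (1,4): δ = 28.47°  ✓
  (2,3): δ = 112.40°  ·
  (2,4): δ = 23.02°  ✓
  (3,4): δ = 90.62°  ·
antipodal pairs: 5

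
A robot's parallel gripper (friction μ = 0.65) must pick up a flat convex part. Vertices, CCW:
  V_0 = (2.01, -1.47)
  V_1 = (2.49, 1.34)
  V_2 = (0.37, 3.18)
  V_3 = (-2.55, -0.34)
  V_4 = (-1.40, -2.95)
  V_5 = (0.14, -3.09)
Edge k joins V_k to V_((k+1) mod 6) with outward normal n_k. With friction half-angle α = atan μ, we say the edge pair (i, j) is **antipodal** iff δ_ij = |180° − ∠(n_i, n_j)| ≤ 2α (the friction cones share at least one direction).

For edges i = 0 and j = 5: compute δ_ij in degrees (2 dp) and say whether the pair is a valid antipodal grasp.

α = atan 0.65 = 33.02°;  2α = 66.05°
edge 0: e_0 = (+0.48, +2.81);  n_0 = (+0.9857, -0.1684)
edge 5: e_5 = (+1.87, +1.62);  n_5 = (+0.6548, -0.7558)
∠(n_0, n_5) = 39.40°
δ = |180° − 39.40°| = 140.60°
140.60° > 2α = 66.05°  →  invalid

δ = 140.60°, invalid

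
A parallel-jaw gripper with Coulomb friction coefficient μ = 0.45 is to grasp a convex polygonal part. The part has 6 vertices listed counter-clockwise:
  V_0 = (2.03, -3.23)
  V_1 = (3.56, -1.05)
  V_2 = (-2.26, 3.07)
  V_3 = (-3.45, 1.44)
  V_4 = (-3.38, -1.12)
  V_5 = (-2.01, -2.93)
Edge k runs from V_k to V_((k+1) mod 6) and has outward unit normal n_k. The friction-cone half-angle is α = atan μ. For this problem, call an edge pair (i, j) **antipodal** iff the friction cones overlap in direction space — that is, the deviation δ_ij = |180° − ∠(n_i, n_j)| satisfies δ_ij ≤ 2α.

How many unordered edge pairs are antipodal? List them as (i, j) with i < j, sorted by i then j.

α = atan 0.45 = 24.23°;  2α = 48.46°
n_0 = (+0.8185, -0.5745)
n_1 = (+0.5778, +0.8162)
n_2 = (-0.8077, +0.5896)
n_3 = (-0.9996, -0.0273)
n_4 = (-0.7973, -0.6035)
n_5 = (-0.0741, -0.9973)
  (0,1): δ = 90.23°  ·
  (0,2): δ = 1.07°  ✓
  (0,3): δ = 36.63°  ✓
  (0,4): δ = 72.18°  ·
  (0,5): δ = 120.82°  ·
  (1,2): δ = 90.84°  ·
  (1,3): δ = 53.14°  ·
  (1,4): δ = 17.58°  ✓
  (1,5): δ = 31.05°  ✓
  (2,3): δ = 142.30°  ·
  (2,4): δ = 106.75°  ·
  (2,5): δ = 58.12°  ·
  (3,4): δ = 144.44°  ·
  (3,5): δ = 95.81°  ·
  (4,5): δ = 131.37°  ·
antipodal pairs: 4

count = 4; pairs: (0,2), (0,3), (1,4), (1,5)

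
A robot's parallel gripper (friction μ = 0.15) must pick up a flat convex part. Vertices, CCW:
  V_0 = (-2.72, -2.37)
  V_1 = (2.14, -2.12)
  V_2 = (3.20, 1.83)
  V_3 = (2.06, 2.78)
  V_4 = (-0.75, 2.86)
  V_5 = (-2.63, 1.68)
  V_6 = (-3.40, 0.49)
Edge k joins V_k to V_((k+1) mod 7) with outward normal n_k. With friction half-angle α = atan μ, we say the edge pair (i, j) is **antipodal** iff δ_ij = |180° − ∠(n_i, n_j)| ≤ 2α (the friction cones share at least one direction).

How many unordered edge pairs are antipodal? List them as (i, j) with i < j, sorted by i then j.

count = 1; pairs: (0,3)

α = atan 0.15 = 8.53°;  2α = 17.06°
n_0 = (+0.0514, -0.9987)
n_1 = (+0.9658, -0.2592)
n_2 = (+0.6402, +0.7682)
n_3 = (+0.0285, +0.9996)
n_4 = (-0.5316, +0.8470)
n_5 = (-0.8396, +0.5433)
n_6 = (-0.9729, -0.2313)
  (0,1): δ = 107.97°  ·
  (0,2): δ = 42.75°  ·
  (0,3): δ = 4.58°  ✓
  (0,4): δ = 29.17°  ·
  (0,5): δ = 54.15°  ·
  (0,6): δ = 100.43°  ·
  (1,2): δ = 114.78°  ·
  (1,3): δ = 76.61°  ·
  (1,4): δ = 42.86°  ·
  (1,5): δ = 17.88°  ·
  (1,6): δ = 28.40°  ·
  (2,3): δ = 141.83°  ·
  (2,4): δ = 108.08°  ·
  (2,5): δ = 83.10°  ·
  (2,6): δ = 36.82°  ·
  (3,4): δ = 146.25°  ·
  (3,5): δ = 121.27°  ·
  (3,6): δ = 74.99°  ·
  (4,5): δ = 155.02°  ·
  (4,6): δ = 108.74°  ·
  (5,6): δ = 133.72°  ·
antipodal pairs: 1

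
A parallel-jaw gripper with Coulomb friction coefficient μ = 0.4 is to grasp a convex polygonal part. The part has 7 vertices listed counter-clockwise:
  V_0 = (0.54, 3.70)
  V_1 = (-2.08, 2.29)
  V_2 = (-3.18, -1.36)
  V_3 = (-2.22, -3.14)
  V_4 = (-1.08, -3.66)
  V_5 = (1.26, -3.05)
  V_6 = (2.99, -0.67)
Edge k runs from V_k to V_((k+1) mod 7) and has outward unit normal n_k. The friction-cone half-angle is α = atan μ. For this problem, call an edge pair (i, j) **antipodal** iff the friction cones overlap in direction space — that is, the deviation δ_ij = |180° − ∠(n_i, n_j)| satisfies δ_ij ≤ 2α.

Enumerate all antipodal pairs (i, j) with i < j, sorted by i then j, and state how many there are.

count = 5; pairs: (0,4), (0,5), (1,5), (2,6), (3,6)

α = atan 0.4 = 21.80°;  2α = 43.60°
n_0 = (-0.4739, +0.8806)
n_1 = (-0.9575, +0.2886)
n_2 = (-0.8802, -0.4747)
n_3 = (-0.4150, -0.9098)
n_4 = (+0.2523, -0.9677)
n_5 = (+0.8089, -0.5880)
n_6 = (+0.8723, +0.4890)
  (0,1): δ = 135.06°  ·
  (0,2): δ = 89.95°  ·
  (0,3): δ = 52.81°  ·
  (0,4): δ = 13.68°  ✓
  (0,5): δ = 25.70°  ✓
  (0,6): δ = 90.99°  ·
  (1,2): δ = 134.89°  ·
  (1,3): δ = 97.75°  ·
  (1,4): δ = 58.62°  ·
  (1,5): δ = 19.24°  ✓
  (1,6): δ = 46.05°  ·
  (2,3): δ = 142.86°  ·
  (2,4): δ = 103.73°  ·
  (2,5): δ = 64.35°  ·
  (2,6): δ = 0.94°  ✓
  (3,4): δ = 140.87°  ·
  (3,5): δ = 101.49°  ·
  (3,6): δ = 36.20°  ✓
  (4,5): δ = 140.62°  ·
  (4,6): δ = 75.33°  ·
  (5,6): δ = 114.71°  ·
antipodal pairs: 5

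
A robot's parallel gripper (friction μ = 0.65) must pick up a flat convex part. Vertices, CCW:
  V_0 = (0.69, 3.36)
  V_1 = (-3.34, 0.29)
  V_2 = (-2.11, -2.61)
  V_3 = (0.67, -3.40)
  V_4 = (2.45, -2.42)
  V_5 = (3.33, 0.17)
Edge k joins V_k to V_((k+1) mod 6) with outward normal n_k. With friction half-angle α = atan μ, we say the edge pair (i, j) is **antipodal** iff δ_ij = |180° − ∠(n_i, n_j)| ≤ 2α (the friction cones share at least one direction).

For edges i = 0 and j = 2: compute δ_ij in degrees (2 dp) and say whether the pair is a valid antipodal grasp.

α = atan 0.65 = 33.02°;  2α = 66.05°
edge 0: e_0 = (-4.03, -3.07);  n_0 = (-0.6060, +0.7955)
edge 2: e_2 = (+2.78, -0.79);  n_2 = (-0.2733, -0.9619)
∠(n_0, n_2) = 126.84°
δ = |180° − 126.84°| = 53.16°
53.16° ≤ 2α = 66.05°  →  valid

δ = 53.16°, valid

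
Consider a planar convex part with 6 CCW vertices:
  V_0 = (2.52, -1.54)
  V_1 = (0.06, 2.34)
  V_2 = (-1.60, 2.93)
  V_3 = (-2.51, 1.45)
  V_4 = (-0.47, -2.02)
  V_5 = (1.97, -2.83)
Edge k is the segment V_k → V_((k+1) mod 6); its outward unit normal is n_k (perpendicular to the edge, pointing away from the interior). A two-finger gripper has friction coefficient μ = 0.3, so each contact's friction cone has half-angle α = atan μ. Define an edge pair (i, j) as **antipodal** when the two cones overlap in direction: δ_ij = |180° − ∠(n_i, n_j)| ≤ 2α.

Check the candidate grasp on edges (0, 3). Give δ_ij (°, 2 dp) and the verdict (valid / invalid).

α = atan 0.3 = 16.70°;  2α = 33.40°
edge 0: e_0 = (-2.46, +3.88);  n_0 = (+0.8446, +0.5355)
edge 3: e_3 = (+2.04, -3.47);  n_3 = (-0.8621, -0.5068)
∠(n_0, n_3) = 178.08°
δ = |180° − 178.08°| = 1.92°
1.92° ≤ 2α = 33.40°  →  valid

δ = 1.92°, valid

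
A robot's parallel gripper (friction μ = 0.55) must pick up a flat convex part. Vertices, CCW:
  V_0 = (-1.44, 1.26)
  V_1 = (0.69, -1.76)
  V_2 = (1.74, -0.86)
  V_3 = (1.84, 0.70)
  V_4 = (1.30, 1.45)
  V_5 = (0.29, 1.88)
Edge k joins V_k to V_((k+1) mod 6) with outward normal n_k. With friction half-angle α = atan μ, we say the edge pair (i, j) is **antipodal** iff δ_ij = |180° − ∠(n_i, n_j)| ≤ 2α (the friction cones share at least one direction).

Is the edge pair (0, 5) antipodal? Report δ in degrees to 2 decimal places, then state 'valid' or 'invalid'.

α = atan 0.55 = 28.81°;  2α = 57.62°
edge 0: e_0 = (+2.13, -3.02);  n_0 = (-0.8172, -0.5764)
edge 5: e_5 = (-1.73, -0.62);  n_5 = (-0.3374, +0.9414)
∠(n_0, n_5) = 105.48°
δ = |180° − 105.48°| = 74.52°
74.52° > 2α = 57.62°  →  invalid

δ = 74.52°, invalid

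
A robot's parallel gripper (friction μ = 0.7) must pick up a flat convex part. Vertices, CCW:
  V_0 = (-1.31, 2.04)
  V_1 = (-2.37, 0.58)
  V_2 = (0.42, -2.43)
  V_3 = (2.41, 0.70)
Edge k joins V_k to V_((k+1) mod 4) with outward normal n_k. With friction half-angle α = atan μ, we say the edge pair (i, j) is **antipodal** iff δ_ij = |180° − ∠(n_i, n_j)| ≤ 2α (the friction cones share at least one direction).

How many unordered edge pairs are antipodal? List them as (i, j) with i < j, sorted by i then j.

α = atan 0.7 = 34.99°;  2α = 69.98°
n_0 = (-0.8092, +0.5875)
n_1 = (-0.7334, -0.6798)
n_2 = (+0.8439, -0.5365)
n_3 = (+0.3389, +0.9408)
  (0,1): δ = 101.19°  ·
  (0,2): δ = 3.53°  ✓
  (0,3): δ = 106.17°  ·
  (1,2): δ = 75.28°  ·
  (1,3): δ = 27.36°  ✓
  (2,3): δ = 77.36°  ·
antipodal pairs: 2

count = 2; pairs: (0,2), (1,3)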